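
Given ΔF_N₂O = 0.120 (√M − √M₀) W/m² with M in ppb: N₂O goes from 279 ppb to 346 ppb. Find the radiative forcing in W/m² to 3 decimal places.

N₂O: 0.120 × (√346 − √279) = 0.120 × (18.6011 − 16.7033) = 0.120 × 1.8978 = 0.2277 W/m².

ΔF = 0.228 W/m²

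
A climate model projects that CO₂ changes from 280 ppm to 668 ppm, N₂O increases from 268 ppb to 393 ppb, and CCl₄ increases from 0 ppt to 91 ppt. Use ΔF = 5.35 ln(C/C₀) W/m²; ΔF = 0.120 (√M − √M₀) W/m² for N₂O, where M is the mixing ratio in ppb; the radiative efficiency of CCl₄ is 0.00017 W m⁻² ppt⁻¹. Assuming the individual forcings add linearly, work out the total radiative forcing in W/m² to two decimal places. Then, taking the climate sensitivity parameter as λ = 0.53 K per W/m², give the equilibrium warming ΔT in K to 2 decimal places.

CO₂: 5.35 × ln(668/280) = 5.35 × ln(2.38571) = 5.35 × 0.86950 = 4.6518 W/m².
N₂O: 0.120 × (√393 − √268) = 0.120 × (19.8242 − 16.3707) = 0.120 × 3.4535 = 0.4144 W/m².
CCl₄: ΔF = 0.00017 × (91 − 0) = 0.00017 × 91 = 0.0155 W/m².
Total ΔF = 4.6518 + 0.4144 + 0.0155 = 5.0817 W/m².
ΔT = λ ΔF = 0.53 × 5.08 = 2.6924 K.

ΔF = 5.08 W/m²; ΔT = 2.69 K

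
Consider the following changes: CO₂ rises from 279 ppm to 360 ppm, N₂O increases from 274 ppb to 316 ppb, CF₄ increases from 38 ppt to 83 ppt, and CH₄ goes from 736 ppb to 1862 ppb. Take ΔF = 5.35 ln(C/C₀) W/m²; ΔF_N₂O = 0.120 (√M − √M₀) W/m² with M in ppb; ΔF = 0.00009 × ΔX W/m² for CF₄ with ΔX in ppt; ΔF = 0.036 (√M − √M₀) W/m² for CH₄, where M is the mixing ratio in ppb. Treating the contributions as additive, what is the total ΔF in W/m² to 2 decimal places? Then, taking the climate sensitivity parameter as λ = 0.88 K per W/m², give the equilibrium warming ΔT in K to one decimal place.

CO₂: 5.35 × ln(360/279) = 5.35 × ln(1.29032) = 5.35 × 0.25489 = 1.3637 W/m².
N₂O: 0.120 × (√316 − √274) = 0.120 × (17.7764 − 16.5529) = 0.120 × 1.2235 = 0.1468 W/m².
CF₄: ΔF = 0.00009 × (83 − 38) = 0.00009 × 45 = 0.0041 W/m².
CH₄: 0.036 × (√1862 − √736) = 0.036 × (43.1509 − 27.1293) = 0.036 × 16.0216 = 0.5768 W/m².
Total ΔF = 1.3637 + 0.1468 + 0.0041 + 0.5768 = 2.0914 W/m².
ΔT = λ ΔF = 0.88 × 2.09 = 1.8392 K.

ΔF = 2.09 W/m²; ΔT = 1.8 K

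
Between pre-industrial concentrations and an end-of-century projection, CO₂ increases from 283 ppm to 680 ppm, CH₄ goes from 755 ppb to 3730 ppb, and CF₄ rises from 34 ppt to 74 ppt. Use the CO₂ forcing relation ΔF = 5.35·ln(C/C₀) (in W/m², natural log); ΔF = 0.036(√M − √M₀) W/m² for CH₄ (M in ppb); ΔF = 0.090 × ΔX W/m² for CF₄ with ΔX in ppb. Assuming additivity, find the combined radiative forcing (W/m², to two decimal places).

ΔF = 5.90 W/m²

CO₂: 5.35 × ln(680/283) = 5.35 × ln(2.40283) = 5.35 × 0.87665 = 4.6901 W/m².
CH₄: 0.036 × (√3730 − √755) = 0.036 × (61.0737 − 27.4773) = 0.036 × 33.5964 = 1.2095 W/m².
CF₄: Δ = 74 − 34 = 40 ppt = 0.040 ppb; ΔF = 0.090 × 0.040 = 0.0036 W/m².
Total ΔF = 4.6901 + 1.2095 + 0.0036 = 5.9032 W/m².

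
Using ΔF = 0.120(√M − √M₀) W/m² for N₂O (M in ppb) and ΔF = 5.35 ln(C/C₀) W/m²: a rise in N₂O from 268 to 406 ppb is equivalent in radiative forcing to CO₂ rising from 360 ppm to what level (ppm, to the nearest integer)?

N₂O forcing: 0.120 × (√406 − √268) = 0.120 × (20.1494 − 16.3707) = 0.120 × 3.7787 = 0.45344 W/m².
Set 5.35 ln(C/360) = 0.45344: ln(C/360) = 0.45344/5.35 = 0.08476, so C = 360 × e^0.08476 = 360 × 1.08846 = 391.85 ppm.

C ≈ 392 ppm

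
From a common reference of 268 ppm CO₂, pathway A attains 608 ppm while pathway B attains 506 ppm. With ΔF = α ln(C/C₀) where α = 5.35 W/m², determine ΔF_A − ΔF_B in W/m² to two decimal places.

ΔF_A − ΔF_B = 0.98 W/m²

ΔF_A = 5.35 ln(608/268) = 5.35 × 0.81919 = 4.3827 W/m².
ΔF_B = 5.35 ln(506/268) = 5.35 × 0.63555 = 3.4002 W/m².
Difference: 4.3827 − 3.4002 = 0.9825 W/m².
(Equivalently, ΔF_A − ΔF_B = 5.35 ln(608/506) = 5.35 × 0.18364 = 0.9825 W/m².)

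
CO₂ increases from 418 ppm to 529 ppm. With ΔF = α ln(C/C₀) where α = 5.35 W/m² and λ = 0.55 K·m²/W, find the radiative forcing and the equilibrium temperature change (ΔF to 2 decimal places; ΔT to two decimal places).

CO₂: 5.35 × ln(529/418) = 5.35 × ln(1.26555) = 5.35 × 0.23551 = 1.2600 W/m².
ΔT = λ ΔF = 0.55 × 1.26 = 0.6930 K.

ΔF = 1.26 W/m²; ΔT = 0.69 K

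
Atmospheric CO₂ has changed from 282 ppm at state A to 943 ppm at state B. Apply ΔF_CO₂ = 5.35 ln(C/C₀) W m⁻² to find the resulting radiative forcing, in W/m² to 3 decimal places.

CO₂: 5.35 × ln(943/282) = 5.35 × ln(3.34397) = 5.35 × 1.20716 = 6.4583 W/m².

ΔF = 6.458 W/m²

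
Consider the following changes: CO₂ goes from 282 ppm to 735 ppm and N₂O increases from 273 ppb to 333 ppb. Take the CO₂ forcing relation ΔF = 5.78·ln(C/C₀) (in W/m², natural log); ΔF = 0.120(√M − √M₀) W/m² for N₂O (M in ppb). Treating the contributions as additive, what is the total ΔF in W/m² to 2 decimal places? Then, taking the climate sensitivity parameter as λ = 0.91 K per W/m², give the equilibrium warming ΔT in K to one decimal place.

ΔF = 5.74 W/m²; ΔT = 5.2 K

CO₂: 5.78 × ln(735/282) = 5.78 × ln(2.60638) = 5.78 × 0.95796 = 5.5370 W/m².
N₂O: 0.120 × (√333 − √273) = 0.120 × (18.2483 − 16.5227) = 0.120 × 1.7256 = 0.2071 W/m².
Total ΔF = 5.5370 + 0.2071 = 5.7441 W/m².
ΔT = λ ΔF = 0.91 × 5.74 = 5.2234 K.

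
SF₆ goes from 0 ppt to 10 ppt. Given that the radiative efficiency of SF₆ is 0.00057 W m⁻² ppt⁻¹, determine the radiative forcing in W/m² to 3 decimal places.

SF₆: ΔF = 0.00057 × (10 − 0) = 0.00057 × 10 = 0.0057 W/m².

ΔF = 0.006 W/m²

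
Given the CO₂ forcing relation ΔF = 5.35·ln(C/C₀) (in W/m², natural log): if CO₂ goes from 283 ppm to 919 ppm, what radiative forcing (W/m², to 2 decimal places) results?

ΔF = 6.30 W/m²

CO₂: 5.35 × ln(919/283) = 5.35 × ln(3.24735) = 5.35 × 1.17784 = 6.3014 W/m².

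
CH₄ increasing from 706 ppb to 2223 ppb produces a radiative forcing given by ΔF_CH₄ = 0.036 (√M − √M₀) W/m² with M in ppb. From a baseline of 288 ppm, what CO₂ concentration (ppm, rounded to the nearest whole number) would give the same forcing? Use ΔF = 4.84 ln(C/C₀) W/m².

C ≈ 336 ppm

CH₄ forcing: 0.036 × (√2223 − √706) = 0.036 × (47.1487 − 26.5707) = 0.036 × 20.5780 = 0.74081 W/m².
Set 4.84 ln(C/288) = 0.74081: ln(C/288) = 0.74081/4.84 = 0.15306, so C = 288 × e^0.15306 = 288 × 1.16539 = 335.63 ppm.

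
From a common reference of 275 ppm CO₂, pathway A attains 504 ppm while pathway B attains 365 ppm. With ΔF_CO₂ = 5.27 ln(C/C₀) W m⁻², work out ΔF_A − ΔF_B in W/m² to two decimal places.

ΔF_A − ΔF_B = 1.70 W/m²

ΔF_A = 5.27 ln(504/275) = 5.27 × 0.60581 = 3.1926 W/m².
ΔF_B = 5.27 ln(365/275) = 5.27 × 0.28313 = 1.4921 W/m².
Difference: 3.1926 − 1.4921 = 1.7005 W/m².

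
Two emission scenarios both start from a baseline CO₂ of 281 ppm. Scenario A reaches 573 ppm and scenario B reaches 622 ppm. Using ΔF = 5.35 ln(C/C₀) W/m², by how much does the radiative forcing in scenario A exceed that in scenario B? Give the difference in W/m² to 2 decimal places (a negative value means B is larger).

ΔF_A = 5.35 ln(573/281) = 5.35 × 0.71253 = 3.8120 W/m².
ΔF_B = 5.35 ln(622/281) = 5.35 × 0.79459 = 4.2511 W/m².
Difference: 3.8120 − 4.2511 = -0.4391 W/m².

ΔF_A − ΔF_B = -0.44 W/m²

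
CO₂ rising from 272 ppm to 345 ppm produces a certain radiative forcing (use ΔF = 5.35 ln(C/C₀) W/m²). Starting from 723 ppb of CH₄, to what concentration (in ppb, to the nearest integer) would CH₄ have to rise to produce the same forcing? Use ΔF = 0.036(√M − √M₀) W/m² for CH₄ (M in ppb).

M ≈ 3871 ppb

CO₂ forcing: 5.35 × ln(345/272) = 5.35 × 0.237742 = 1.27192 W/m².
Set 0.036(√M − √723) = 1.27192: √M = 1.27192/0.036 + √723 = 35.3311 + 26.8887 = 62.2198.
M = (62.2198)² = 3871.30 ppb.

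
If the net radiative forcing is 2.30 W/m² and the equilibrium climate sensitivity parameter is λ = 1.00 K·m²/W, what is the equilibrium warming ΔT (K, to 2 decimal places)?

ΔT = λ ΔF = 1.00 × 2.30 = 2.3000 K.

ΔT = 2.30 K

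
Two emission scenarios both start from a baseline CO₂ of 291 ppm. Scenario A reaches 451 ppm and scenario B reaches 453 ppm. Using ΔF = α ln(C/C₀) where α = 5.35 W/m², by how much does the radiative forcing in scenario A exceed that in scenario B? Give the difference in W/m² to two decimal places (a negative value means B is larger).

ΔF_A − ΔF_B = -0.02 W/m²

ΔF_A = 5.35 ln(451/291) = 5.35 × 0.43814 = 2.3440 W/m².
ΔF_B = 5.35 ln(453/291) = 5.35 × 0.44257 = 2.3677 W/m².
Difference: 2.3440 − 2.3677 = -0.0237 W/m².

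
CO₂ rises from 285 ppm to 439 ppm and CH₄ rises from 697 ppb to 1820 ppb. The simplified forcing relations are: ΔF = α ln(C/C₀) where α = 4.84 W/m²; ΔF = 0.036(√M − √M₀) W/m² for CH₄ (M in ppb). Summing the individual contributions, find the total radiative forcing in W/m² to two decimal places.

CO₂: 4.84 × ln(439/285) = 4.84 × ln(1.54035) = 4.84 × 0.43201 = 2.0909 W/m².
CH₄: 0.036 × (√1820 − √697) = 0.036 × (42.6615 − 26.4008) = 0.036 × 16.2607 = 0.5854 W/m².
Total ΔF = 2.0909 + 0.5854 = 2.6763 W/m².

ΔF = 2.68 W/m²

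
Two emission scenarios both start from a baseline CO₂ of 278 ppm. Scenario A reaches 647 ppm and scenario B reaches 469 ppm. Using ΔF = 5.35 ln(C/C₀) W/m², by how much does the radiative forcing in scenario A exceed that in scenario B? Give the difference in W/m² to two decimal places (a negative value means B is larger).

ΔF_A = 5.35 ln(647/278) = 5.35 × 0.84473 = 4.5193 W/m².
ΔF_B = 5.35 ln(469/278) = 5.35 × 0.52298 = 2.7979 W/m².
Difference: 4.5193 − 2.7979 = 1.7214 W/m².

ΔF_A − ΔF_B = 1.72 W/m²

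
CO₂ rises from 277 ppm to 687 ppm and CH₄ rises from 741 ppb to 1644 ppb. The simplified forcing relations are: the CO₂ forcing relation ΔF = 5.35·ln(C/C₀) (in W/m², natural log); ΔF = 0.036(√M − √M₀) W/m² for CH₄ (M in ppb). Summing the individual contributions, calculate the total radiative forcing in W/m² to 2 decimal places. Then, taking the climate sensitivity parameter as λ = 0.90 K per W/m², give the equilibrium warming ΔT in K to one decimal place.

ΔF = 5.34 W/m²; ΔT = 4.8 K

CO₂: 5.35 × ln(687/277) = 5.35 × ln(2.48014) = 5.35 × 0.90832 = 4.8595 W/m².
CH₄: 0.036 × (√1644 − √741) = 0.036 × (40.5463 − 27.2213) = 0.036 × 13.3250 = 0.4797 W/m².
Total ΔF = 4.8595 + 0.4797 = 5.3392 W/m².
ΔT = λ ΔF = 0.90 × 5.34 = 4.8060 K.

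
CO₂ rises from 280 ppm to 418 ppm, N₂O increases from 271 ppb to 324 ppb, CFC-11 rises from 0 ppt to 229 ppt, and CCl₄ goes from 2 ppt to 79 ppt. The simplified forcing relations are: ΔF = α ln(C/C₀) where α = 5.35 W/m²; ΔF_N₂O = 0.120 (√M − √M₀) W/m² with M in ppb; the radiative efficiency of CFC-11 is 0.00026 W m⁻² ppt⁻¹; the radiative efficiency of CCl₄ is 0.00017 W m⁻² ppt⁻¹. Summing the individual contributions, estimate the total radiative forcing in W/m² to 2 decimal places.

ΔF = 2.40 W/m²

CO₂: 5.35 × ln(418/280) = 5.35 × ln(1.49286) = 5.35 × 0.40069 = 2.1437 W/m².
N₂O: 0.120 × (√324 − √271) = 0.120 × (18.0000 − 16.4621) = 0.120 × 1.5379 = 0.1845 W/m².
CFC-11: ΔF = 0.00026 × (229 − 0) = 0.00026 × 229 = 0.0595 W/m².
CCl₄: ΔF = 0.00017 × (79 − 2) = 0.00017 × 77 = 0.0131 W/m².
Total ΔF = 2.1437 + 0.1845 + 0.0595 + 0.0131 = 2.4008 W/m².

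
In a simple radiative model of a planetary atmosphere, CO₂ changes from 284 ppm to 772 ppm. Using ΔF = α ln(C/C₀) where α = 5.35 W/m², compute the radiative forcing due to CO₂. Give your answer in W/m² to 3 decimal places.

ΔF = 5.350 W/m²

CO₂ absorption bands are partially saturated, so forcing scales with the logarithm of the concentration ratio.
CO₂: 5.35 × ln(772/284) = 5.35 × ln(2.71831) = 5.35 × 1.00001 = 5.3501 W/m².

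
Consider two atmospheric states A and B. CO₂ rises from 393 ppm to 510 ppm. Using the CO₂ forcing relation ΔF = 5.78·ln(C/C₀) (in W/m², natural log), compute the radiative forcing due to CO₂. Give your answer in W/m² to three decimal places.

CO₂ absorption bands are partially saturated, so forcing scales with the logarithm of the concentration ratio.
CO₂: 5.78 × ln(510/393) = 5.78 × ln(1.29771) = 5.78 × 0.26060 = 1.5063 W/m².

ΔF = 1.506 W/m²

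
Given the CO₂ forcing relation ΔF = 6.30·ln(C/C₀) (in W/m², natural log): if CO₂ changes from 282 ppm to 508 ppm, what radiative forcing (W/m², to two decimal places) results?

CO₂: 6.30 × ln(508/282) = 6.30 × ln(1.80142) = 6.30 × 0.58858 = 3.7081 W/m².

ΔF = 3.71 W/m²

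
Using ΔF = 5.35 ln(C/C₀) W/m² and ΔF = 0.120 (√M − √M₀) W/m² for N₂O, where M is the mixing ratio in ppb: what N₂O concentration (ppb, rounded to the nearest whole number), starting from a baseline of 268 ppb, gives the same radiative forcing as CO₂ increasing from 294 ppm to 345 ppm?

CO₂ forcing: 5.35 × ln(345/294) = 5.35 × 0.159965 = 0.85581 W/m².
Set 0.120(√M − √268) = 0.85581: √M = 0.85581/0.120 + √268 = 7.1318 + 16.3707 = 23.5025.
M = (23.5025)² = 552.37 ppb.

M ≈ 552 ppb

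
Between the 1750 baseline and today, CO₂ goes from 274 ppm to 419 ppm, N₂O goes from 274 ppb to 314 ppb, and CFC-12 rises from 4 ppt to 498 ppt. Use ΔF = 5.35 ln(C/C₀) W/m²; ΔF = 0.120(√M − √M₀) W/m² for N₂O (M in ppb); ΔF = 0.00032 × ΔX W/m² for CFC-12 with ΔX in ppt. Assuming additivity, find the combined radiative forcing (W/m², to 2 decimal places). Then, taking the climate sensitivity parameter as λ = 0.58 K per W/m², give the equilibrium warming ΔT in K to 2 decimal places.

CO₂: 5.35 × ln(419/274) = 5.35 × ln(1.52920) = 5.35 × 0.42474 = 2.2724 W/m².
N₂O: 0.120 × (√314 − √274) = 0.120 × (17.7200 − 16.5529) = 0.120 × 1.1671 = 0.1401 W/m².
CFC-12: ΔF = 0.00032 × (498 − 4) = 0.00032 × 494 = 0.1581 W/m².
Total ΔF = 2.2724 + 0.1401 + 0.1581 = 2.5706 W/m².
ΔT = λ ΔF = 0.58 × 2.57 = 1.4906 K.

ΔF = 2.57 W/m²; ΔT = 1.49 K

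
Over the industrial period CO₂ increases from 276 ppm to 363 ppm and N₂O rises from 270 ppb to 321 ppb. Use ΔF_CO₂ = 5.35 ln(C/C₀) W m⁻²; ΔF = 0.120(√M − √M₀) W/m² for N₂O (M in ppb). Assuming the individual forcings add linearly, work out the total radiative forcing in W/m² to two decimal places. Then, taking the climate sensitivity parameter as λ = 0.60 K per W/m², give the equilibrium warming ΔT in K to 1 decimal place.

CO₂: 5.35 × ln(363/276) = 5.35 × ln(1.31522) = 5.35 × 0.27400 = 1.4659 W/m².
N₂O: 0.120 × (√321 − √270) = 0.120 × (17.9165 − 16.4317) = 0.120 × 1.4848 = 0.1782 W/m².
Total ΔF = 1.4659 + 0.1782 = 1.6441 W/m².
ΔT = λ ΔF = 0.60 × 1.64 = 0.9840 K.

ΔF = 1.64 W/m²; ΔT = 1.0 K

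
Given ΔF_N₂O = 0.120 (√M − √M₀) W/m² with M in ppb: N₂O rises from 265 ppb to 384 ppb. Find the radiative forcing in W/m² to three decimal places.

N₂O: 0.120 × (√384 − √265) = 0.120 × (19.5959 − 16.2788) = 0.120 × 3.3171 = 0.3981 W/m².

ΔF = 0.398 W/m²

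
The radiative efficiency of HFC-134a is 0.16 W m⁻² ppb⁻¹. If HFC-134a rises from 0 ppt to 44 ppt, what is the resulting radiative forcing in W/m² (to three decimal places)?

ΔF = 0.007 W/m²

HFC-134a: Δ = 44 − 0 = 44 ppt = 0.044 ppb; ΔF = 0.16 × 0.044 = 0.0070 W/m².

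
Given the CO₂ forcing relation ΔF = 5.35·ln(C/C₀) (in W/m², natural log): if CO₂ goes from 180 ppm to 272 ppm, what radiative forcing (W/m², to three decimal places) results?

ΔF = 2.209 W/m²

CO₂: 5.35 × ln(272/180) = 5.35 × ln(1.51111) = 5.35 × 0.41284 = 2.2087 W/m².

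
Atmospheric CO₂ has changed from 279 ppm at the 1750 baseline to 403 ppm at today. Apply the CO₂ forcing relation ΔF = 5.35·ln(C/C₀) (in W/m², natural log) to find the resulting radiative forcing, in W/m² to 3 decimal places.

ΔF = 1.967 W/m²

CO₂: 5.35 × ln(403/279) = 5.35 × ln(1.44444) = 5.35 × 0.36772 = 1.9673 W/m².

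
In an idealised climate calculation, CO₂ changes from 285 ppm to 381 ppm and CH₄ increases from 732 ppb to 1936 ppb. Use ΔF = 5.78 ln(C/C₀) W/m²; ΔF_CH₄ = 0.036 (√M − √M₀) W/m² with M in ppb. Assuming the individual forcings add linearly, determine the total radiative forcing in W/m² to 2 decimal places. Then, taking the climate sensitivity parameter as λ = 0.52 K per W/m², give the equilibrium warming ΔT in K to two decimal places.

CO₂: 5.78 × ln(381/285) = 5.78 × ln(1.33684) = 5.78 × 0.29031 = 1.6780 W/m².
CH₄: 0.036 × (√1936 − √732) = 0.036 × (44.0000 − 27.0555) = 0.036 × 16.9445 = 0.6100 W/m².
Total ΔF = 1.6780 + 0.6100 = 2.2880 W/m².
ΔT = λ ΔF = 0.52 × 2.29 = 1.1908 K.

ΔF = 2.29 W/m²; ΔT = 1.19 K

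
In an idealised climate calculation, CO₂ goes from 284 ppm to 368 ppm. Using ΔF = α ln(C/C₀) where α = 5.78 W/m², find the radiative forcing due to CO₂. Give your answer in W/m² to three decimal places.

ΔF = 1.498 W/m²

CO₂ absorption bands are partially saturated, so forcing scales with the logarithm of the concentration ratio.
CO₂: 5.78 × ln(368/284) = 5.78 × ln(1.29577) = 5.78 × 0.25911 = 1.4977 W/m².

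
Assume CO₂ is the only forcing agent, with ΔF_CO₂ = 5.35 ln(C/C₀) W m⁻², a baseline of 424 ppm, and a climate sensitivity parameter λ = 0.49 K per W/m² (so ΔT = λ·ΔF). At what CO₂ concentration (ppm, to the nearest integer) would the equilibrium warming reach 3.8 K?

C ≈ 1807 ppm

Required forcing: ΔF = ΔT/λ = 3.8/0.49 = 7.7551 W/m².
Then ln(C/424) = ΔF/5.35 = 7.7551/5.35 = 1.44955.
So C = 424 × e^1.44955 = 424 × 4.26120 = 1806.75 ppm.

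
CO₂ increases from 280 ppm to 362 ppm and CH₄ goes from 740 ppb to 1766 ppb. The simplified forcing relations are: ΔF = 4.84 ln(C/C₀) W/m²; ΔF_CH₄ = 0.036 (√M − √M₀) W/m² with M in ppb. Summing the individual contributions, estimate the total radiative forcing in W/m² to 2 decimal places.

ΔF = 1.78 W/m²

CO₂: 4.84 × ln(362/280) = 4.84 × ln(1.29286) = 4.84 × 0.25686 = 1.2432 W/m².
CH₄: 0.036 × (√1766 − √740) = 0.036 × (42.0238 − 27.2029) = 0.036 × 14.8209 = 0.5336 W/m².
Total ΔF = 1.2432 + 0.5336 = 1.7768 W/m².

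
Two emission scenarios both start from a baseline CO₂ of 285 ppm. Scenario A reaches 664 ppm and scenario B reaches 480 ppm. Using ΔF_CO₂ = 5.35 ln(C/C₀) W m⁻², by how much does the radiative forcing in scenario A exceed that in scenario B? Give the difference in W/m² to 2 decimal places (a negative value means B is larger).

ΔF_A = 5.35 ln(664/285) = 5.35 × 0.84579 = 4.5250 W/m².
ΔF_B = 5.35 ln(480/285) = 5.35 × 0.52130 = 2.7890 W/m².
Difference: 4.5250 − 2.7890 = 1.7360 W/m².

ΔF_A − ΔF_B = 1.74 W/m²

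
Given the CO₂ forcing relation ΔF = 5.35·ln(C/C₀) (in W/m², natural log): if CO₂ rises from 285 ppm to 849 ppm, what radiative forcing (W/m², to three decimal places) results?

ΔF = 5.840 W/m²

CO₂: 5.35 × ln(849/285) = 5.35 × ln(2.97895) = 5.35 × 1.09157 = 5.8399 W/m².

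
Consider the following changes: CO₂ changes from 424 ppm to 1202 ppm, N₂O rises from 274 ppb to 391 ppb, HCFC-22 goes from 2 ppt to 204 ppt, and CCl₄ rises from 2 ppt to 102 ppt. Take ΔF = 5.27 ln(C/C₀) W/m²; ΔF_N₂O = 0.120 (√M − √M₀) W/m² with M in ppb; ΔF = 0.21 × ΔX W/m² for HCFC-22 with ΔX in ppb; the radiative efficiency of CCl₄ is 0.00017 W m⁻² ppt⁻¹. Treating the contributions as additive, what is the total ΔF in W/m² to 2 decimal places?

CO₂: 5.27 × ln(1202/424) = 5.27 × ln(2.83491) = 5.27 × 1.04201 = 5.4914 W/m².
N₂O: 0.120 × (√391 − √274) = 0.120 × (19.7737 − 16.5529) = 0.120 × 3.2208 = 0.3865 W/m².
HCFC-22: Δ = 204 − 2 = 202 ppt = 0.202 ppb; ΔF = 0.21 × 0.202 = 0.0424 W/m².
CCl₄: ΔF = 0.00017 × (102 − 2) = 0.00017 × 100 = 0.0170 W/m².
Total ΔF = 5.4914 + 0.3865 + 0.0424 + 0.0170 = 5.9373 W/m².

ΔF = 5.94 W/m²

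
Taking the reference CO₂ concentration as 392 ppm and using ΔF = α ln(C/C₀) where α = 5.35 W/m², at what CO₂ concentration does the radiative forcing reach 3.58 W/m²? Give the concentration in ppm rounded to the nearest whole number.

C ≈ 765 ppm

Set 5.35 ln(C/392) = 3.58, so ln(C/392) = 3.58/5.35 = 0.66916.
Then C/392 = e^0.66916 = 1.95260, giving C = 392 × 1.95260 = 765.42 ppm.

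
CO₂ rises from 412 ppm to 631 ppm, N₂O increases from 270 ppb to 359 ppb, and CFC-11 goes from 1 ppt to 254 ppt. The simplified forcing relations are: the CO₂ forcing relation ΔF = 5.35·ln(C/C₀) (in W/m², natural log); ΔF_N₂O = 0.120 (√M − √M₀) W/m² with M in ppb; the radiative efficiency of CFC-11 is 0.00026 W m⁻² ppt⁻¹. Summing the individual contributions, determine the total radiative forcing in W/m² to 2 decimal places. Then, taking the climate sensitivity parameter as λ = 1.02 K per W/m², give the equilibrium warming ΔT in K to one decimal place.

ΔF = 2.65 W/m²; ΔT = 2.7 K

CO₂: 5.35 × ln(631/412) = 5.35 × ln(1.53155) = 5.35 × 0.42628 = 2.2806 W/m².
N₂O: 0.120 × (√359 − √270) = 0.120 × (18.9473 − 16.4317) = 0.120 × 2.5156 = 0.3019 W/m².
CFC-11: ΔF = 0.00026 × (254 − 1) = 0.00026 × 253 = 0.0658 W/m².
Total ΔF = 2.2806 + 0.3019 + 0.0658 = 2.6483 W/m².
ΔT = λ ΔF = 1.02 × 2.65 = 2.7030 K.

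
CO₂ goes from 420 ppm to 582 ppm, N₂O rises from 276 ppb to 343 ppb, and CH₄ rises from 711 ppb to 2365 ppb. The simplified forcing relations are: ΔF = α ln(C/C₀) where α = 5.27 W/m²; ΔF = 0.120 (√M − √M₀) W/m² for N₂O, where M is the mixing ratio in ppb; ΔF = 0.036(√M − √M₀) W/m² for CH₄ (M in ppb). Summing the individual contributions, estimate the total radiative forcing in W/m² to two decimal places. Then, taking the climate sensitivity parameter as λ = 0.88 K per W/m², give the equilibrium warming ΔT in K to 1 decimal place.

ΔF = 2.74 W/m²; ΔT = 2.4 K

CO₂: 5.27 × ln(582/420) = 5.27 × ln(1.38571) = 5.27 × 0.32621 = 1.7191 W/m².
N₂O: 0.120 × (√343 − √276) = 0.120 × (18.5203 − 16.6132) = 0.120 × 1.9071 = 0.2289 W/m².
CH₄: 0.036 × (√2365 − √711) = 0.036 × (48.6313 − 26.6646) = 0.036 × 21.9667 = 0.7908 W/m².
Total ΔF = 1.7191 + 0.2289 + 0.7908 = 2.7388 W/m².
ΔT = λ ΔF = 0.88 × 2.74 = 2.4112 K.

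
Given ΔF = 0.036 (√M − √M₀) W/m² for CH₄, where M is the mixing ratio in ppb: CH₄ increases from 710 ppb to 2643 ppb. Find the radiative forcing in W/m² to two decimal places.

CH₄: 0.036 × (√2643 − √710) = 0.036 × (51.4101 − 26.6458) = 0.036 × 24.7643 = 0.8915 W/m².

ΔF = 0.89 W/m²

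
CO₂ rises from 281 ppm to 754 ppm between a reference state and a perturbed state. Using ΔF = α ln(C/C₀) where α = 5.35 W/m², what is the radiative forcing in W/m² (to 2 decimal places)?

ΔF = 5.28 W/m²

CO₂: 5.35 × ln(754/281) = 5.35 × ln(2.68327) = 5.35 × 0.98704 = 5.2807 W/m².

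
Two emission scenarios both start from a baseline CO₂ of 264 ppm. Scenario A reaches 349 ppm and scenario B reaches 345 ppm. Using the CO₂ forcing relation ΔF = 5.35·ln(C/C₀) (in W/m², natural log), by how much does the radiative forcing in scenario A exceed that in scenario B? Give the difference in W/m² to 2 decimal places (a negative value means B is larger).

ΔF_A − ΔF_B = 0.06 W/m²

ΔF_A = 5.35 ln(349/264) = 5.35 × 0.27912 = 1.4933 W/m².
ΔF_B = 5.35 ln(345/264) = 5.35 × 0.26760 = 1.4317 W/m².
Difference: 1.4933 − 1.4317 = 0.0616 W/m².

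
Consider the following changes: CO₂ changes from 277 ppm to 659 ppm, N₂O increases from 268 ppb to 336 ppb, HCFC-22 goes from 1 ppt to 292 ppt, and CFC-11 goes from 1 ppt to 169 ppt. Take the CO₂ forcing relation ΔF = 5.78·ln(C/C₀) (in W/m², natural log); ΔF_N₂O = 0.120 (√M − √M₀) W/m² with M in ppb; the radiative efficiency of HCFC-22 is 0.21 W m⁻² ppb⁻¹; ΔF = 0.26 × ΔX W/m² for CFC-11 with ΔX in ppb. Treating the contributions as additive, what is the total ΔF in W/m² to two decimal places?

CO₂: 5.78 × ln(659/277) = 5.78 × ln(2.37906) = 5.78 × 0.86671 = 5.0096 W/m².
N₂O: 0.120 × (√336 − √268) = 0.120 × (18.3303 − 16.3707) = 0.120 × 1.9596 = 0.2352 W/m².
HCFC-22: Δ = 292 − 1 = 291 ppt = 0.291 ppb; ΔF = 0.21 × 0.291 = 0.0611 W/m².
CFC-11: Δ = 169 − 1 = 168 ppt = 0.168 ppb; ΔF = 0.26 × 0.168 = 0.0437 W/m².
Total ΔF = 5.0096 + 0.2352 + 0.0611 + 0.0437 = 5.3496 W/m².

ΔF = 5.35 W/m²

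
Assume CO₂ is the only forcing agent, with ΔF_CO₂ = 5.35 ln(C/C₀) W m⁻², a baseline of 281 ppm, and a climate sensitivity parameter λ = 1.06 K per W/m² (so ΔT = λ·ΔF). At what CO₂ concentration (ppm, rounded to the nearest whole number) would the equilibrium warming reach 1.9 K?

Required forcing: ΔF = ΔT/λ = 1.9/1.06 = 1.7925 W/m².
Then ln(C/281) = ΔF/5.35 = 1.7925/5.35 = 0.33505.
So C = 281 × e^0.33505 = 281 × 1.39801 = 392.84 ppm.

C ≈ 393 ppm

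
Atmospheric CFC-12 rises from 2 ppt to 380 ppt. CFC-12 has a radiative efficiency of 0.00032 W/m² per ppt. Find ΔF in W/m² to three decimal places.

CFC-12: ΔF = 0.00032 × (380 − 2) = 0.00032 × 378 = 0.1210 W/m².

ΔF = 0.121 W/m²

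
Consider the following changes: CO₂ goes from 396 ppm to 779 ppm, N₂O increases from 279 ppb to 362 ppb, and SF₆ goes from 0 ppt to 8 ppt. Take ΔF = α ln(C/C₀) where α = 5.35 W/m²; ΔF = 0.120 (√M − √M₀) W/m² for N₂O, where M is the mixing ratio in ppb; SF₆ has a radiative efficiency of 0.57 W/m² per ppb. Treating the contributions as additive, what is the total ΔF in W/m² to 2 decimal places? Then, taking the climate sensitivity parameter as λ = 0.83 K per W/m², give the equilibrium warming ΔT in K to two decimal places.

ΔF = 3.90 W/m²; ΔT = 3.24 K

CO₂: 5.35 × ln(779/396) = 5.35 × ln(1.96717) = 5.35 × 0.67660 = 3.6198 W/m².
N₂O: 0.120 × (√362 − √279) = 0.120 × (19.0263 − 16.7033) = 0.120 × 2.3230 = 0.2788 W/m².
SF₆: Δ = 8 − 0 = 8 ppt = 0.008 ppb; ΔF = 0.57 × 0.008 = 0.0046 W/m².
Total ΔF = 3.6198 + 0.2788 + 0.0046 = 3.9032 W/m².
ΔT = λ ΔF = 0.83 × 3.90 = 3.2370 K.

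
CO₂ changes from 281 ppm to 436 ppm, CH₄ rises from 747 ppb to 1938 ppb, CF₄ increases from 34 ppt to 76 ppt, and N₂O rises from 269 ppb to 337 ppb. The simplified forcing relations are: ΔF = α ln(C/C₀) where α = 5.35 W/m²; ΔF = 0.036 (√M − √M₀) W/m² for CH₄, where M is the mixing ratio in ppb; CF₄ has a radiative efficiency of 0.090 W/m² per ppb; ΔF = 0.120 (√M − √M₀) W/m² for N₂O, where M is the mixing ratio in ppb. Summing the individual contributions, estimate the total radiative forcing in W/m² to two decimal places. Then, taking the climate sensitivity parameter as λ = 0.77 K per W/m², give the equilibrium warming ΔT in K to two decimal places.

CO₂: 5.35 × ln(436/281) = 5.35 × ln(1.55160) = 5.35 × 0.43929 = 2.3502 W/m².
CH₄: 0.036 × (√1938 − √747) = 0.036 × (44.0227 − 27.3313) = 0.036 × 16.6914 = 0.6009 W/m².
CF₄: Δ = 76 − 34 = 42 ppt = 0.042 ppb; ΔF = 0.090 × 0.042 = 0.0038 W/m².
N₂O: 0.120 × (√337 − √269) = 0.120 × (18.3576 − 16.4012) = 0.120 × 1.9564 = 0.2348 W/m².
Total ΔF = 2.3502 + 0.6009 + 0.0038 + 0.2348 = 3.1897 W/m².
ΔT = λ ΔF = 0.77 × 3.19 = 2.4563 K.

ΔF = 3.19 W/m²; ΔT = 2.46 K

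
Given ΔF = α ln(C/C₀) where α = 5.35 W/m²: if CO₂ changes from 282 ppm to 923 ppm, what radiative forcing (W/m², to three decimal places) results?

CO₂ absorption bands are partially saturated, so forcing scales with the logarithm of the concentration ratio.
CO₂: 5.35 × ln(923/282) = 5.35 × ln(3.27305) = 5.35 × 1.18572 = 6.3436 W/m².

ΔF = 6.344 W/m²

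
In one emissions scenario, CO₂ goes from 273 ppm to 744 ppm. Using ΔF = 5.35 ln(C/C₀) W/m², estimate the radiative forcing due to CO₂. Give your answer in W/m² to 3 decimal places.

ΔF = 5.364 W/m²

CO₂: 5.35 × ln(744/273) = 5.35 × ln(2.72527) = 5.35 × 1.00257 = 5.3637 W/m².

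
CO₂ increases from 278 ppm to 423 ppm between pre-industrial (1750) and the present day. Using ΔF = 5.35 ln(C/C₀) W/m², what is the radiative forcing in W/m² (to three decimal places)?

CO₂: 5.35 × ln(423/278) = 5.35 × ln(1.52158) = 5.35 × 0.41975 = 2.2457 W/m².

ΔF = 2.246 W/m²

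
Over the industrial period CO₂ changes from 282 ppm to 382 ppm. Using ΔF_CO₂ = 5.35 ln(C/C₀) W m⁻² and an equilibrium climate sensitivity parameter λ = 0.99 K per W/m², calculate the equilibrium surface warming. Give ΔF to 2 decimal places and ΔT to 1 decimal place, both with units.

ΔF = 1.62 W/m²; ΔT = 1.6 K

CO₂: 5.35 × ln(382/282) = 5.35 × ln(1.35461) = 5.35 × 0.30351 = 1.6238 W/m².
ΔT = λ ΔF = 0.99 × 1.62 = 1.6038 K.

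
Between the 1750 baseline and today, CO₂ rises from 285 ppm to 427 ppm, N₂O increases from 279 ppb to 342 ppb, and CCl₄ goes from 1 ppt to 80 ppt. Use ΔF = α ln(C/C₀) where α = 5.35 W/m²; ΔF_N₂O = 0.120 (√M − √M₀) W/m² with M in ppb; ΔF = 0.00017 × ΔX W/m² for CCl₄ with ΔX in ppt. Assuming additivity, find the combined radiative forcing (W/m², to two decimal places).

ΔF = 2.39 W/m²

CO₂: 5.35 × ln(427/285) = 5.35 × ln(1.49825) = 5.35 × 0.40430 = 2.1630 W/m².
N₂O: 0.120 × (√342 − √279) = 0.120 × (18.4932 − 16.7033) = 0.120 × 1.7899 = 0.2148 W/m².
CCl₄: ΔF = 0.00017 × (80 − 1) = 0.00017 × 79 = 0.0134 W/m².
Total ΔF = 2.1630 + 0.2148 + 0.0134 = 2.3912 W/m².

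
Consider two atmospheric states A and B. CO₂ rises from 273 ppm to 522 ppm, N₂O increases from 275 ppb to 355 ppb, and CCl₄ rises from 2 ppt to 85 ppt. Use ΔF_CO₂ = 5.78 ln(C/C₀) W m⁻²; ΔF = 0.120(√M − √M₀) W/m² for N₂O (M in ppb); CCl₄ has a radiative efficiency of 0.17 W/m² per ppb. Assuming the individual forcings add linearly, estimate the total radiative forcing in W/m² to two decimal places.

CO₂: 5.78 × ln(522/273) = 5.78 × ln(1.91209) = 5.78 × 0.64820 = 3.7466 W/m².
N₂O: 0.120 × (√355 − √275) = 0.120 × (18.8414 − 16.5831) = 0.120 × 2.2583 = 0.2710 W/m².
CCl₄: Δ = 85 − 2 = 83 ppt = 0.083 ppb; ΔF = 0.17 × 0.083 = 0.0141 W/m².
Total ΔF = 3.7466 + 0.2710 + 0.0141 = 4.0317 W/m².

ΔF = 4.03 W/m²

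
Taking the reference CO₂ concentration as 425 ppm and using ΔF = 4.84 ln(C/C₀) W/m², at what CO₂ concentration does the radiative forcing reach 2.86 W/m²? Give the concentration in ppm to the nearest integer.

Set 4.84 ln(C/425) = 2.86, so ln(C/425) = 2.86/4.84 = 0.59091.
Then C/425 = e^0.59091 = 1.80563, giving C = 425 × 1.80563 = 767.39 ppm.

C ≈ 767 ppm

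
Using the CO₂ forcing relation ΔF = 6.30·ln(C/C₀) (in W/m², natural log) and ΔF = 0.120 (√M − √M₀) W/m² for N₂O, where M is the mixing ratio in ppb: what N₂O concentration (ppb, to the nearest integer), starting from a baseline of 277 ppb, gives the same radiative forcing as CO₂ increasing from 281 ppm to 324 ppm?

M ≈ 582 ppb

CO₂ forcing: 6.30 × ln(324/281) = 6.30 × 0.142389 = 0.89705 W/m².
Set 0.120(√M − √277) = 0.89705: √M = 0.89705/0.120 + √277 = 7.4754 + 16.6433 = 24.1187.
M = (24.1187)² = 581.71 ppb.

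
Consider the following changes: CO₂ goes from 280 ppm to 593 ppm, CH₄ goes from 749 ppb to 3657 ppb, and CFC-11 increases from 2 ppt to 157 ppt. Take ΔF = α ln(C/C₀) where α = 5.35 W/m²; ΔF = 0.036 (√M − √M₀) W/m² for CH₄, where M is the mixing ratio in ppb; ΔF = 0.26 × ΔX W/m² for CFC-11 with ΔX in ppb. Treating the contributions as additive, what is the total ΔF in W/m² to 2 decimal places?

CO₂: 5.35 × ln(593/280) = 5.35 × ln(2.11786) = 5.35 × 0.75041 = 4.0147 W/m².
CH₄: 0.036 × (√3657 − √749) = 0.036 × (60.4731 − 27.3679) = 0.036 × 33.1052 = 1.1918 W/m².
CFC-11: Δ = 157 − 2 = 155 ppt = 0.155 ppb; ΔF = 0.26 × 0.155 = 0.0403 W/m².
Total ΔF = 4.0147 + 1.1918 + 0.0403 = 5.2468 W/m².

ΔF = 5.25 W/m²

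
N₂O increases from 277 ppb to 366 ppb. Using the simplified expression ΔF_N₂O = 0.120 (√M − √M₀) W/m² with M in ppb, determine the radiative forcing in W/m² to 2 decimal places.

N₂O: 0.120 × (√366 − √277) = 0.120 × (19.1311 − 16.6433) = 0.120 × 2.4878 = 0.2985 W/m².

ΔF = 0.30 W/m²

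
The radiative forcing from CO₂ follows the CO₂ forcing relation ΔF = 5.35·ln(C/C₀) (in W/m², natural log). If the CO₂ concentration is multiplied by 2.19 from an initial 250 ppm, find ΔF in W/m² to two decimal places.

ΔF = 4.19 W/m²

Because the forcing depends only on the ratio C/C₀, the initial concentration does not enter.
ΔF = 5.35 × ln(2.19) = 5.35 × 0.78390 = 4.1939 W/m².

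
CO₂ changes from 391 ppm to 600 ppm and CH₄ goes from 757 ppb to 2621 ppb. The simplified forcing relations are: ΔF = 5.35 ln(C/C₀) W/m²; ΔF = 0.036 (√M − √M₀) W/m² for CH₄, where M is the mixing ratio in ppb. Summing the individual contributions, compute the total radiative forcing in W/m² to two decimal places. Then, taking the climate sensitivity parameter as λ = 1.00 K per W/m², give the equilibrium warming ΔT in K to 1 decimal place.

CO₂: 5.35 × ln(600/391) = 5.35 × ln(1.53453) = 5.35 × 0.42822 = 2.2910 W/m².
CH₄: 0.036 × (√2621 − √757) = 0.036 × (51.1957 − 27.5136) = 0.036 × 23.6821 = 0.8526 W/m².
Total ΔF = 2.2910 + 0.8526 = 3.1436 W/m².
ΔT = λ ΔF = 1.00 × 3.14 = 3.1400 K.

ΔF = 3.14 W/m²; ΔT = 3.1 K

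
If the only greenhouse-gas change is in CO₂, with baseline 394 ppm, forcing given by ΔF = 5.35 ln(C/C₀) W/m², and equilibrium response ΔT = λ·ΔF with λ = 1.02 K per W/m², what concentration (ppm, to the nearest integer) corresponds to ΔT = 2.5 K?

C ≈ 623 ppm

Required forcing: ΔF = ΔT/λ = 2.5/1.02 = 2.4510 W/m².
Then ln(C/394) = ΔF/5.35 = 2.4510/5.35 = 0.45813.
So C = 394 × e^0.45813 = 394 × 1.58111 = 622.96 ppm.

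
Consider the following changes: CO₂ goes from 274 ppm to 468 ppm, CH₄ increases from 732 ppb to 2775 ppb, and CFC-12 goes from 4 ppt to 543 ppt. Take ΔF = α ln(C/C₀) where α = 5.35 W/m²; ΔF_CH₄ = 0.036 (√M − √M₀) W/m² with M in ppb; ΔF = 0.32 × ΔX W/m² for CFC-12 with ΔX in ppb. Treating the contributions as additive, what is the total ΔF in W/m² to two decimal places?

ΔF = 3.96 W/m²

CO₂: 5.35 × ln(468/274) = 5.35 × ln(1.70803) = 5.35 × 0.53534 = 2.8641 W/m².
CH₄: 0.036 × (√2775 − √732) = 0.036 × (52.6783 − 27.0555) = 0.036 × 25.6228 = 0.9224 W/m².
CFC-12: Δ = 543 − 4 = 539 ppt = 0.539 ppb; ΔF = 0.32 × 0.539 = 0.1725 W/m².
Total ΔF = 2.8641 + 0.9224 + 0.1725 = 3.9590 W/m².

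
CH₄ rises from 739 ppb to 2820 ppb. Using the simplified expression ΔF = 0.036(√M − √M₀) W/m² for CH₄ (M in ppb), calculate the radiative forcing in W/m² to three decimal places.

CH₄: 0.036 × (√2820 − √739) = 0.036 × (53.1037 − 27.1846) = 0.036 × 25.9191 = 0.9331 W/m².

ΔF = 0.933 W/m²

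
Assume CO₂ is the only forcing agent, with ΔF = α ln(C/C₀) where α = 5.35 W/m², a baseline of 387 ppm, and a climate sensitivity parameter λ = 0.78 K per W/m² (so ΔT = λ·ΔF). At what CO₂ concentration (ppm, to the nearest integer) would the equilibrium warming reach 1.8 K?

C ≈ 596 ppm

Required forcing: ΔF = ΔT/λ = 1.8/0.78 = 2.3077 W/m².
Then ln(C/387) = ΔF/5.35 = 2.3077/5.35 = 0.43135.
So C = 387 × e^0.43135 = 387 × 1.53933 = 595.72 ppm.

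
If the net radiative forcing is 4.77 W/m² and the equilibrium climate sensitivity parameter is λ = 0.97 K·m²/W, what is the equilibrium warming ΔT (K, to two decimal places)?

ΔT = 4.63 K

ΔT = λ ΔF = 0.97 × 4.77 = 4.6269 K.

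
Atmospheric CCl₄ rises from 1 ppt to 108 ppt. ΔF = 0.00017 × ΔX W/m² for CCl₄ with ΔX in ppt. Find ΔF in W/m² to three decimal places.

ΔF = 0.018 W/m²

CCl₄: ΔF = 0.00017 × (108 − 1) = 0.00017 × 107 = 0.0182 W/m².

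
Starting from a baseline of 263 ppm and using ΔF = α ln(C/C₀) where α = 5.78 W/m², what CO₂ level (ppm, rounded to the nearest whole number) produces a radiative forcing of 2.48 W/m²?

C ≈ 404 ppm

Set 5.78 ln(C/263) = 2.48, so ln(C/263) = 2.48/5.78 = 0.42907.
Then C/263 = e^0.42907 = 1.53583, giving C = 263 × 1.53583 = 403.92 ppm.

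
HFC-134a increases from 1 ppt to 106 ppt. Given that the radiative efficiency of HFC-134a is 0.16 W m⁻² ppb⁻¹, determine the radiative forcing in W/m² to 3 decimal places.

HFC-134a: Δ = 106 − 1 = 105 ppt = 0.105 ppb; ΔF = 0.16 × 0.105 = 0.0168 W/m².

ΔF = 0.017 W/m²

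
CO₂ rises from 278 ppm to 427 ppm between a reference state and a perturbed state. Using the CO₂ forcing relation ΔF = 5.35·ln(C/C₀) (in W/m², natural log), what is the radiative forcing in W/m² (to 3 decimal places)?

ΔF = 2.296 W/m²

CO₂: 5.35 × ln(427/278) = 5.35 × ln(1.53597) = 5.35 × 0.42916 = 2.2960 W/m².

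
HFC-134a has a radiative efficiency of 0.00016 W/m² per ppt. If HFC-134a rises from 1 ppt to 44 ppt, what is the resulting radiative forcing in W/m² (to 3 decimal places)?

ΔF = 0.007 W/m²

HFC-134a: ΔF = 0.00016 × (44 − 1) = 0.00016 × 43 = 0.0069 W/m².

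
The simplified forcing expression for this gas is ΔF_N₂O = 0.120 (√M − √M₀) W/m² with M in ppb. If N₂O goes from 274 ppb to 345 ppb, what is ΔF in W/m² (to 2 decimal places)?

N₂O: 0.120 × (√345 − √274) = 0.120 × (18.5742 − 16.5529) = 0.120 × 2.0213 = 0.2426 W/m².

ΔF = 0.24 W/m²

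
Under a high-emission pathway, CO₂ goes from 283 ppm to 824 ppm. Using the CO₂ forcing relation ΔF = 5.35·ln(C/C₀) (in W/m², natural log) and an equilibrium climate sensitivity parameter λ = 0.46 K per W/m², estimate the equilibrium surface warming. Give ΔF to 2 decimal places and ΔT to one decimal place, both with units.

CO₂: 5.35 × ln(824/283) = 5.35 × ln(2.91166) = 5.35 × 1.06872 = 5.7177 W/m².
ΔT = λ ΔF = 0.46 × 5.72 = 2.6312 K.

ΔF = 5.72 W/m²; ΔT = 2.6 K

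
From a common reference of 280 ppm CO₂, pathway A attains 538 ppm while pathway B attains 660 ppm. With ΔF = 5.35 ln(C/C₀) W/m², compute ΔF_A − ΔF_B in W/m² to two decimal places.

ΔF_A − ΔF_B = -1.09 W/m²

ΔF_A = 5.35 ln(538/280) = 5.35 × 0.65307 = 3.4939 W/m².
ΔF_B = 5.35 ln(660/280) = 5.35 × 0.85745 = 4.5874 W/m².
Difference: 3.4939 − 4.5874 = -1.0935 W/m².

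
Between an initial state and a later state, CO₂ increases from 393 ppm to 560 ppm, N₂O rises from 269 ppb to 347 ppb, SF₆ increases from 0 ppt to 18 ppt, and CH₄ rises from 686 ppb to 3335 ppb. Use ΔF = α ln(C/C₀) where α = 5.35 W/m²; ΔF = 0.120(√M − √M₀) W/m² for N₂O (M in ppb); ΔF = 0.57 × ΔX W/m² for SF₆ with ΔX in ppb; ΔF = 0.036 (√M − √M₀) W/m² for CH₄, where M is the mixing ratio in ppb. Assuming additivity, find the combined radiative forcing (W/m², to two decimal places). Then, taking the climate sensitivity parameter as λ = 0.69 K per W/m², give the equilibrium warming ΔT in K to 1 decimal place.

CO₂: 5.35 × ln(560/393) = 5.35 × ln(1.42494) = 5.35 × 0.35413 = 1.8946 W/m².
N₂O: 0.120 × (√347 − √269) = 0.120 × (18.6279 − 16.4012) = 0.120 × 2.2267 = 0.2672 W/m².
SF₆: Δ = 18 − 0 = 18 ppt = 0.018 ppb; ΔF = 0.57 × 0.018 = 0.0103 W/m².
CH₄: 0.036 × (√3335 − √686) = 0.036 × (57.7495 − 26.1916) = 0.036 × 31.5579 = 1.1361 W/m².
Total ΔF = 1.8946 + 0.2672 + 0.0103 + 1.1361 = 3.3082 W/m².
ΔT = λ ΔF = 0.69 × 3.31 = 2.2839 K.

ΔF = 3.31 W/m²; ΔT = 2.3 K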